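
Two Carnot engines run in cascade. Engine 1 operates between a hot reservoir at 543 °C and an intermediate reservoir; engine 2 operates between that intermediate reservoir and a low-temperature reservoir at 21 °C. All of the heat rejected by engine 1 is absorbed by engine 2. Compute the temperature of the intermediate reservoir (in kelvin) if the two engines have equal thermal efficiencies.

T_m ≈ 490 K

T_H = 543 °C → 543 + 273.15 = 816.15 K.
T_C = 21 °C → 21 + 273.15 = 294.15 K.
Equal efficiencies require 1 − T_m/T_H = 1 − T_C/T_m, i.e. T_m/T_H = T_C/T_m, so T_m = √(T_H·T_C) = √(816.15 × 294.15) = 490 K.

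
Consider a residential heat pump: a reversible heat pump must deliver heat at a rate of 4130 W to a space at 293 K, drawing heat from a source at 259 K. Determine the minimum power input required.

Ẇ_in ≈ 479 W

Reversible heating COP: COP_HP = T_H/(T_H − T_C) = 293.00/34.00 = 8.6176.
W = Q_H/COP_HP = 4130/8.6176 = 479 W.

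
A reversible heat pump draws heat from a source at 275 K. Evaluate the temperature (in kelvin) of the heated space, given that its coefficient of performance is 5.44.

T_H ≈ 336.9 K

COP_HP = T_H/(T_H − T_C) ⇒ T_H = T_C·COP_HP/(COP_HP − 1) = 275.00 × 5.44/(5.44 − 1) = 336.9 K.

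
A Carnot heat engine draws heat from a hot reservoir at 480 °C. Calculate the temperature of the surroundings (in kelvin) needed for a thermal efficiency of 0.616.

T_H = 480 °C → 480 + 273.15 = 753.15 K.
From η = 1 − T_C/T_H, T_C = T_H·(1 − η) = 753.15 × (1 − 0.616) = 289 K.

T_C ≈ 289 K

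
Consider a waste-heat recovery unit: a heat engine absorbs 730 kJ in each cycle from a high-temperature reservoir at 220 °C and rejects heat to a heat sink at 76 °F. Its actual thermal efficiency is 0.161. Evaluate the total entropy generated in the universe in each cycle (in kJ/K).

T_H = 220 °C → 220 + 273.15 = 493.15 K.
T_C = 76 °F → (76 − 32) × 5/9 = 24.44 °C = 297.59 K.
W = η·Q_H = 0.161 × 730 = 117.5 kJ, so Q_C = Q_H − W = 612.5 kJ.
Reservoir entropy changes: ΔS_H = −Q_H/T_H = −730/493.15 = -1.480 kJ/K and ΔS_C = +Q_C/T_C = 612.5/297.59 = 2.058 kJ/K.
ΔS_univ = −Q_H/T_H + Q_C/T_C = 0.5778 kJ/K (> 0, since η = 0.161 < η_Carnot = 0.397).

ΔS_univ ≈ 0.5778 kJ/K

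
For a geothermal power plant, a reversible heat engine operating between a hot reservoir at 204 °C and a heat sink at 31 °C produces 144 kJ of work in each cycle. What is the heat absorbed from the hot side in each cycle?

T_H = 204 °C → 204 + 273.15 = 477.15 K.
T_C = 31 °C → 31 + 273.15 = 304.15 K.
The Carnot efficiency is η = 1 − T_C/T_H = 1 − 304.15/477.15 = 0.3626.
Q_H = W/η = 144/0.3626 = 397 kJ.

Q_H ≈ 397 kJ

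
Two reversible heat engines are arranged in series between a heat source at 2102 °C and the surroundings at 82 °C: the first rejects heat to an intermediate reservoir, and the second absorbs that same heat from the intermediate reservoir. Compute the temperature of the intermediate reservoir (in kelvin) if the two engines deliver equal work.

T_m ≈ 1365 K

T_H = 2102 °C → 2102 + 273.15 = 2375.15 K.
T_C = 82 °C → 82 + 273.15 = 355.15 K.
For reversible stages Q_m = Q_H·(T_m/T_H). Setting W₁ = Q_H(1 − T_m/T_H) equal to W₂ = Q_m(1 − T_C/T_m) = Q_H·(T_m − T_C)/T_H gives T_H − T_m = T_m − T_C, so T_m = (T_H + T_C)/2 = (2375.15 + 355.15)/2 = 1365 K.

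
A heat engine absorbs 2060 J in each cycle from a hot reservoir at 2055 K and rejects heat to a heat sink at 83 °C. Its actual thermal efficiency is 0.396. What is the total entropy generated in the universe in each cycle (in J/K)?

ΔS_univ ≈ 2.49 J/K

T_C = 83 °C → 83 + 273.15 = 356.15 K.
W = η·Q_H = 0.396 × 2060 = 815.8 J, so Q_C = Q_H − W = 1244 J.
Reservoir entropy changes: ΔS_H = −Q_H/T_H = −2060/2055.00 = -1.002 J/K and ΔS_C = +Q_C/T_C = 1244/356.15 = 3.494 J/K.
ΔS_univ = −Q_H/T_H + Q_C/T_C = 2.49 J/K (> 0, since η = 0.396 < η_Carnot = 0.827).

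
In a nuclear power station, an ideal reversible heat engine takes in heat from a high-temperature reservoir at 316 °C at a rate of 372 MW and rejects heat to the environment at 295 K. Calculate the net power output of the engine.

Ẇ ≈ 186 MW

T_H = 316 °C → 316 + 273.15 = 589.15 K.
Carnot efficiency: η = 1 − T_C/T_H = 1 − 295.00/589.15 = 0.4993.
W = η·Q_H = 0.4993 × 372 = 186 MW.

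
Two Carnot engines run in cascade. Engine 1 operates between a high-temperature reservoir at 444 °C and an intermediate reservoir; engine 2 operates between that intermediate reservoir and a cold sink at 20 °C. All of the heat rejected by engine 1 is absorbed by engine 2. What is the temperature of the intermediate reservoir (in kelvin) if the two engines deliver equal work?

T_H = 444 °C → 444 + 273.15 = 717.15 K.
T_C = 20 °C → 20 + 273.15 = 293.15 K.
For reversible stages Q_m = Q_H·(T_m/T_H). Setting W₁ = Q_H(1 − T_m/T_H) equal to W₂ = Q_m(1 − T_C/T_m) = Q_H·(T_m − T_C)/T_H gives T_H − T_m = T_m − T_C, so T_m = (T_H + T_C)/2 = (717.15 + 293.15)/2 = 505.1 K.

T_m ≈ 505.1 K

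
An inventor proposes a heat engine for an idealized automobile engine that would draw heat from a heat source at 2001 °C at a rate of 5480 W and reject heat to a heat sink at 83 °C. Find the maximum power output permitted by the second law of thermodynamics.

T_H = 2001 °C → 2001 + 273.15 = 2274.15 K.
T_C = 83 °C → 83 + 273.15 = 356.15 K.
The second-law ceiling is the Carnot efficiency, η_max = 1 − T_C/T_H = 1 − 356.15/2274.15 = 0.8434.
W_max = η_max · Q_H = 0.8434 × 5480 = 4622 W.

Ẇ_max ≈ 4622 W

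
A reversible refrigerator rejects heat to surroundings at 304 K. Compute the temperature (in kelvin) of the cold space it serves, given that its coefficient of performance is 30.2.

COP_R = T_C/(T_H − T_C) ⇒ T_C = T_H·COP_R/(1 + COP_R) = 304.00 × 30.2/(1 + 30.2) = 294.3 K.

T_C ≈ 294.3 K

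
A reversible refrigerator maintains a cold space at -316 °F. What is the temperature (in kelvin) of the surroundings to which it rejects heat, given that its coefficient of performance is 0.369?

T_C = -316 °F → (-316 − 32) × 5/9 = -193.33 °C = 79.82 K.
COP_R = T_C/(T_H − T_C) ⇒ T_H = T_C·(1 + 1/COP_R) = 79.82 × (1 + 1/0.369) = 296 K.

T_H ≈ 296 K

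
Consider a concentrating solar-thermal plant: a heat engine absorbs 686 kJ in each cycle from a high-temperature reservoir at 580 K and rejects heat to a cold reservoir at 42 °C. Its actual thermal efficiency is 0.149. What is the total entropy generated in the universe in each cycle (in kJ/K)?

ΔS_univ ≈ 0.670 kJ/K

T_C = 42 °C → 42 + 273.15 = 315.15 K.
W = η·Q_H = 0.149 × 686 = 102.2 kJ, so Q_C = Q_H − W = 583.8 kJ.
The hot reservoir loses entropy Q_H/T_H = 686/580.00 = 1.183 kJ/K; the cold reservoir gains Q_C/T_C = 583.8/315.15 = 1.852 kJ/K.
ΔS_univ = −Q_H/T_H + Q_C/T_C = 0.670 kJ/K (> 0, since η = 0.149 < η_Carnot = 0.457).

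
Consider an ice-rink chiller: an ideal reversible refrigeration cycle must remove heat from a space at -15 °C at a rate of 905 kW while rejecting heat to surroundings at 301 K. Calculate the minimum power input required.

Ẇ_in ≈ 150 kW

T_C = -15 °C → -15 + 273.15 = 258.15 K.
The reversible coefficient of performance is COP_R = T_C/(T_H − T_C) = 258.15/42.85 = 6.0245.
W = Q_C/COP_R = 905/6.0245 = 150 kW.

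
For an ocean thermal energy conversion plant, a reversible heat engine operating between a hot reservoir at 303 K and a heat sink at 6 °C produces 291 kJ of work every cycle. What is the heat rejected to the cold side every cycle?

Q_C ≈ 3410 kJ

T_C = 6 °C → 6 + 273.15 = 279.15 K.
For a reversible engine, η = 1 − T_C/T_H = 1 − 279.15/303.00 = 0.0787.
Since Q_C/Q_H = T_C/T_H and Q_H = W/η, Q_C = W·T_C/(T_H − T_C) = 291 × 279.15/23.85 = 3410 kJ.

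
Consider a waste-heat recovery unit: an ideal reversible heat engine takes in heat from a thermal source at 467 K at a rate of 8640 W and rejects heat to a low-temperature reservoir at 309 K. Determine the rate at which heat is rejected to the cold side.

η_rev = 1 − T_C/T_H = 1 − 309.00/467.00 = 0.3383.
For a reversible cycle Q_C/Q_H = T_C/T_H, so Q_C = 8640 × 309.00/467.00 = 5717 W.

Q̇_C ≈ 5717 W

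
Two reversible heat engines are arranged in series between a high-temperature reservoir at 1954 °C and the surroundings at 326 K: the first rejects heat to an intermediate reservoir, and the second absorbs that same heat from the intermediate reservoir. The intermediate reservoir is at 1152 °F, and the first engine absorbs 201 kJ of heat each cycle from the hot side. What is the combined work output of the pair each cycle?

W_total ≈ 171.6 kJ

T_H = 1954 °C → 1954 + 273.15 = 2227.15 K.
Two reversible stages in series are equivalent to a single Carnot engine between T_H and T_C, so η_total = 1 − T_C/T_H = 1 − 326.00/2227.15 = 0.8536.
W_total = η_total · Q_H = 0.8536 × 201 = 171.6 kJ.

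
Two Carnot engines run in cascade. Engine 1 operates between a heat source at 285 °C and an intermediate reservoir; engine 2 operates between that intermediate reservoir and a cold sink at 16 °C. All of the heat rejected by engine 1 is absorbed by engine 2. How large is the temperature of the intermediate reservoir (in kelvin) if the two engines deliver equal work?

T_m ≈ 424 K

T_H = 285 °C → 285 + 273.15 = 558.15 K.
T_C = 16 °C → 16 + 273.15 = 289.15 K.
For reversible stages Q_m = Q_H·(T_m/T_H). Setting W₁ = Q_H(1 − T_m/T_H) equal to W₂ = Q_m(1 − T_C/T_m) = Q_H·(T_m − T_C)/T_H gives T_H − T_m = T_m − T_C, so T_m = (T_H + T_C)/2 = (558.15 + 289.15)/2 = 424 K.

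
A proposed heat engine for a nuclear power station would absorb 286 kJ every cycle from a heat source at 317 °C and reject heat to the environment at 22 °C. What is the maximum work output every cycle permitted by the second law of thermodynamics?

W_max ≈ 143 kJ

T_H = 317 °C → 317 + 273.15 = 590.15 K.
T_C = 22 °C → 22 + 273.15 = 295.15 K.
No engine can exceed the Carnot limit: η_max = 1 − T_C/T_H = 1 − 295.15/590.15 = 0.4999.
W_max = η_max · Q_H = 0.4999 × 286 = 143 kJ.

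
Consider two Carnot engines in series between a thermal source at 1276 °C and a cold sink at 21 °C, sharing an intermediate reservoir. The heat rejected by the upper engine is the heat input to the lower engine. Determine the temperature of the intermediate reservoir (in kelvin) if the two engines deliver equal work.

T_m ≈ 922 K

T_H = 1276 °C → 1276 + 273.15 = 1549.15 K.
T_C = 21 °C → 21 + 273.15 = 294.15 K.
For reversible stages Q_m = Q_H·(T_m/T_H). Setting W₁ = Q_H(1 − T_m/T_H) equal to W₂ = Q_m(1 − T_C/T_m) = Q_H·(T_m − T_C)/T_H gives T_H − T_m = T_m − T_C, so T_m = (T_H + T_C)/2 = (1549.15 + 294.15)/2 = 922 K.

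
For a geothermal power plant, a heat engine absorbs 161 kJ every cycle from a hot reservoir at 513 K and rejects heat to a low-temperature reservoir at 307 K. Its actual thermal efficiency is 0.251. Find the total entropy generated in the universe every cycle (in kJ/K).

W = η·Q_H = 0.251 × 161 = 40.41 kJ, so Q_C = Q_H − W = 120.6 kJ.
Reservoir entropy changes: ΔS_H = −Q_H/T_H = −161/513.00 = -0.3138 kJ/K and ΔS_C = +Q_C/T_C = 120.6/307.00 = 0.3928 kJ/K.
ΔS_univ = −Q_H/T_H + Q_C/T_C = 0.0790 kJ/K (> 0, since η = 0.251 < η_Carnot = 0.402).

ΔS_univ ≈ 0.0790 kJ/K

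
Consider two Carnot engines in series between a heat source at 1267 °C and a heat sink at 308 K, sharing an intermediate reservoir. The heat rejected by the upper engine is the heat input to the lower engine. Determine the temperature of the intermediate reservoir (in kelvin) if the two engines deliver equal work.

T_H = 1267 °C → 1267 + 273.15 = 1540.15 K.
For reversible stages Q_m = Q_H·(T_m/T_H). Setting W₁ = Q_H(1 − T_m/T_H) equal to W₂ = Q_m(1 − T_C/T_m) = Q_H·(T_m − T_C)/T_H gives T_H − T_m = T_m − T_C, so T_m = (T_H + T_C)/2 = (1540.15 + 308.00)/2 = 924 K.

T_m ≈ 924 K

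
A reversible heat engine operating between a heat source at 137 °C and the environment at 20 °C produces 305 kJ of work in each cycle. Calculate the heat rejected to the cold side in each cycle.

Q_C ≈ 764 kJ

T_H = 137 °C → 137 + 273.15 = 410.15 K.
T_C = 20 °C → 20 + 273.15 = 293.15 K.
For a reversible engine, η = 1 − T_C/T_H = 1 − 293.15/410.15 = 0.2853.
Since Q_C/Q_H = T_C/T_H and Q_H = W/η, Q_C = W·T_C/(T_H − T_C) = 305 × 293.15/117.00 = 764 kJ.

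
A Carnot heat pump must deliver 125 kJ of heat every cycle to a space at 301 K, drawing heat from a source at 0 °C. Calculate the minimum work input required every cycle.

T_C = 0 °C → 0 + 273.15 = 273.15 K.
The Carnot heat-pump COP is COP_HP = T_H/(T_H − T_C) = 301.00/27.85 = 10.8079.
W = Q_H/COP_HP = 125/10.8079 = 11.57 kJ.

W_in ≈ 11.57 kJ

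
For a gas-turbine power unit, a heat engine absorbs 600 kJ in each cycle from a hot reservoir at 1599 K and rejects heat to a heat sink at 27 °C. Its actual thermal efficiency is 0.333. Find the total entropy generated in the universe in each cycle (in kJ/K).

T_C = 27 °C → 27 + 273.15 = 300.15 K.
W = η·Q_H = 0.333 × 600 = 199.8 kJ, so Q_C = Q_H − W = 400.2 kJ.
Entropy balance on the reservoirs: −Q_H/T_H = -0.3752 kJ/K, +Q_C/T_C = 1.333 kJ/K.
ΔS_univ = −Q_H/T_H + Q_C/T_C = 0.958 kJ/K (> 0, since η = 0.333 < η_Carnot = 0.812).

ΔS_univ ≈ 0.958 kJ/K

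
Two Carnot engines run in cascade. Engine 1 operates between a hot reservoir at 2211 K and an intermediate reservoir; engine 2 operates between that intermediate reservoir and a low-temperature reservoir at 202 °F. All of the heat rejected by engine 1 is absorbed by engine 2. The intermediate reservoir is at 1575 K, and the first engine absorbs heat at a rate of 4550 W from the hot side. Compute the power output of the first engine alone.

T_C = 202 °F → (202 − 32) × 5/9 = 94.44 °C = 367.59 K.
First-stage efficiency η₁ = 1 − T_m/T_H = 1 − 1575.00/2211.00 = 0.2877.
W₁ = η₁·Q_H = 0.2877 × 4550 = 1310 W.

Ẇ₁ ≈ 1310 W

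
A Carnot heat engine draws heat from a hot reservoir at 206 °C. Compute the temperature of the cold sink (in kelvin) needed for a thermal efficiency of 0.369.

T_C ≈ 302.3 K

T_H = 206 °C → 206 + 273.15 = 479.15 K.
From η = 1 − T_C/T_H, T_C = T_H·(1 − η) = 479.15 × (1 − 0.369) = 302.3 K.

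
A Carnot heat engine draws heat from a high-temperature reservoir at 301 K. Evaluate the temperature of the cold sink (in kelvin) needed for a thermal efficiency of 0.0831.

T_C ≈ 276 K

From η = 1 − T_C/T_H, T_C = T_H·(1 − η) = 301.00 × (1 − 0.0831) = 276 K.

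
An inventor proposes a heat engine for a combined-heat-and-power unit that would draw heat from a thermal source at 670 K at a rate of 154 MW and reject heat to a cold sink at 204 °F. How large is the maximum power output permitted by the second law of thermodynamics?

T_C = 204 °F → (204 − 32) × 5/9 = 95.56 °C = 368.71 K.
By the Carnot theorem, η_max = 1 − T_C/T_H = 1 − 368.71/670.00 = 0.4497.
W_max = η_max · Q_H = 0.4497 × 154 = 69.3 MW.

Ẇ_max ≈ 69.3 MW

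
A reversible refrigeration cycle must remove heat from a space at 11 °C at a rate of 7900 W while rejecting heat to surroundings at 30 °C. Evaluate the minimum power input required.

Ẇ_in ≈ 528.2 W

T_H = 30 °C → 30 + 273.15 = 303.15 K.
T_C = 11 °C → 11 + 273.15 = 284.15 K.
COP_R = T_C/(T_H − T_C) = 284.15/19.00 = 14.9553.
W = Q_C/COP_R = 7900/14.9553 = 528.2 W.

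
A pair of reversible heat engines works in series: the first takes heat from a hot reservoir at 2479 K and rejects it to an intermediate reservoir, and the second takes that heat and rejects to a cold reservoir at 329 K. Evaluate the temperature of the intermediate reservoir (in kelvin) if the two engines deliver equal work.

For reversible stages Q_m = Q_H·(T_m/T_H). Setting W₁ = Q_H(1 − T_m/T_H) equal to W₂ = Q_m(1 − T_C/T_m) = Q_H·(T_m − T_C)/T_H gives T_H − T_m = T_m − T_C, so T_m = (T_H + T_C)/2 = (2479.00 + 329.00)/2 = 1404 K.

T_m ≈ 1404 K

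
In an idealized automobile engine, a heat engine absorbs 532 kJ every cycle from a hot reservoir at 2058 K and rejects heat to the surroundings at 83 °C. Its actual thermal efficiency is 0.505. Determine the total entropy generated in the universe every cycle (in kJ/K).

T_C = 83 °C → 83 + 273.15 = 356.15 K.
W = η·Q_H = 0.505 × 532 = 268.7 kJ, so Q_C = Q_H − W = 263.3 kJ.
Reservoir entropy changes: ΔS_H = −Q_H/T_H = −532/2058.00 = -0.2585 kJ/K and ΔS_C = +Q_C/T_C = 263.3/356.15 = 0.7394 kJ/K.
ΔS_univ = −Q_H/T_H + Q_C/T_C = 0.4809 kJ/K (> 0, since η = 0.505 < η_Carnot = 0.827).

ΔS_univ ≈ 0.4809 kJ/K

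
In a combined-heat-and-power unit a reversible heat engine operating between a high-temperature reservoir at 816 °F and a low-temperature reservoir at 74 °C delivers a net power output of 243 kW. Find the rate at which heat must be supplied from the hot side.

Q̇_H ≈ 476 kW

T_H = 816 °F → (816 − 32) × 5/9 = 435.56 °C = 708.71 K.
T_C = 74 °C → 74 + 273.15 = 347.15 K.
The Carnot efficiency is η = 1 − T_C/T_H = 1 − 347.15/708.71 = 0.5102.
Q_H = W/η = 243/0.5102 = 476 kW.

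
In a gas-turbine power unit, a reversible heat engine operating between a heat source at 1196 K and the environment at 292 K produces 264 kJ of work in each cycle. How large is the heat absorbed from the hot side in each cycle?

η_rev = 1 − T_C/T_H = 1 − 292.00/1196.00 = 0.7559.
Q_H = W/η = 264/0.7559 = 349 kJ.

Q_H ≈ 349 kJ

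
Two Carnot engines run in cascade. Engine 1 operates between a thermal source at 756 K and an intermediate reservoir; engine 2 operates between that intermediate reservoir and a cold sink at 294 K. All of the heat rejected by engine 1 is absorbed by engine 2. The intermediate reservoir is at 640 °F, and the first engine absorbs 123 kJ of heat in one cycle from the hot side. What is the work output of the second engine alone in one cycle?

W₂ ≈ 51.6 kJ

T_m = 640 °F → (640 − 32) × 5/9 = 337.78 °C = 610.93 K.
Heat entering the second stage: Q_m = Q_H·(T_m/T_H) = 123 × 610.93/756.00 = 99.4 kJ.
Second-stage efficiency η₂ = 1 − T_C/T_m = 1 − 294.00/610.93 = 0.5188, so W₂ = η₂·Q_m = 51.6 kJ.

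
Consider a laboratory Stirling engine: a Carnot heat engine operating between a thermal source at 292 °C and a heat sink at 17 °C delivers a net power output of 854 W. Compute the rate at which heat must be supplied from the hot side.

Q̇_H ≈ 1760 W

T_H = 292 °C → 292 + 273.15 = 565.15 K.
T_C = 17 °C → 17 + 273.15 = 290.15 K.
Carnot efficiency: η = 1 − T_C/T_H = 1 − 290.15/565.15 = 0.4866.
Q_H = W/η = 854/0.4866 = 1760 W.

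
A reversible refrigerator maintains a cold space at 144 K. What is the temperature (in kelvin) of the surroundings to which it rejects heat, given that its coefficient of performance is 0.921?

T_H ≈ 300 K

COP_R = T_C/(T_H − T_C) ⇒ T_H = T_C·(1 + 1/COP_R) = 144.00 × (1 + 1/0.921) = 300 K.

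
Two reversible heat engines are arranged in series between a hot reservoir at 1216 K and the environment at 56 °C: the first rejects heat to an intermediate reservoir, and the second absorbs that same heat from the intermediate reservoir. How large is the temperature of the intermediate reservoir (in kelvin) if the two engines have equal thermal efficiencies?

T_C = 56 °C → 56 + 273.15 = 329.15 K.
Equal efficiencies require 1 − T_m/T_H = 1 − T_C/T_m, i.e. T_m/T_H = T_C/T_m, so T_m = √(T_H·T_C) = √(1216.00 × 329.15) = 633 K.

T_m ≈ 633 K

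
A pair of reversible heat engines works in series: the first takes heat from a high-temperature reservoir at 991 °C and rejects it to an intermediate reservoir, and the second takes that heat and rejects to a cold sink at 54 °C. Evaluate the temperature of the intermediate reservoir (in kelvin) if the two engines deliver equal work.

T_m ≈ 796 K

T_H = 991 °C → 991 + 273.15 = 1264.15 K.
T_C = 54 °C → 54 + 273.15 = 327.15 K.
For reversible stages Q_m = Q_H·(T_m/T_H). Setting W₁ = Q_H(1 − T_m/T_H) equal to W₂ = Q_m(1 − T_C/T_m) = Q_H·(T_m − T_C)/T_H gives T_H − T_m = T_m − T_C, so T_m = (T_H + T_C)/2 = (1264.15 + 327.15)/2 = 796 K.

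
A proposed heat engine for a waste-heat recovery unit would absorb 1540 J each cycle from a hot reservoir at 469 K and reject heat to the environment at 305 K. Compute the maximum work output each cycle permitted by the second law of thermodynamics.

W_max ≈ 539 J

By the Carnot theorem, η_max = 1 − T_C/T_H = 1 − 305.00/469.00 = 0.3497.
W_max = η_max · Q_H = 0.3497 × 1540 = 539 J.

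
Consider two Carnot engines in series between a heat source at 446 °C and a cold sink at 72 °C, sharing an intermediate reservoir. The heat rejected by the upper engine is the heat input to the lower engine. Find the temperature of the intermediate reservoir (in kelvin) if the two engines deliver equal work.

T_m ≈ 532.1 K

T_H = 446 °C → 446 + 273.15 = 719.15 K.
T_C = 72 °C → 72 + 273.15 = 345.15 K.
For reversible stages Q_m = Q_H·(T_m/T_H). Setting W₁ = Q_H(1 − T_m/T_H) equal to W₂ = Q_m(1 − T_C/T_m) = Q_H·(T_m − T_C)/T_H gives T_H − T_m = T_m − T_C, so T_m = (T_H + T_C)/2 = (719.15 + 345.15)/2 = 532.1 K.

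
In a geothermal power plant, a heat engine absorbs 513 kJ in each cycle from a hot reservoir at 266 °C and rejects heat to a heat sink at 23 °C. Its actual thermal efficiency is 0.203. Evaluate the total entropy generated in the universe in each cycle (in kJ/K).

T_H = 266 °C → 266 + 273.15 = 539.15 K.
T_C = 23 °C → 23 + 273.15 = 296.15 K.
W = η·Q_H = 0.203 × 513 = 104.1 kJ, so Q_C = Q_H − W = 408.9 kJ.
Reservoir entropy changes: ΔS_H = −Q_H/T_H = −513/539.15 = -0.9515 kJ/K and ΔS_C = +Q_C/T_C = 408.9/296.15 = 1.381 kJ/K.
ΔS_univ = −Q_H/T_H + Q_C/T_C = 0.429 kJ/K (> 0, since η = 0.203 < η_Carnot = 0.451).

ΔS_univ ≈ 0.429 kJ/K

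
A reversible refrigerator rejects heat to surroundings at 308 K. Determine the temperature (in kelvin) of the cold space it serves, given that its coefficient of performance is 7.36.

T_C ≈ 271 K

COP_R = T_C/(T_H − T_C) ⇒ T_C = T_H·COP_R/(1 + COP_R) = 308.00 × 7.36/(1 + 7.36) = 271 K.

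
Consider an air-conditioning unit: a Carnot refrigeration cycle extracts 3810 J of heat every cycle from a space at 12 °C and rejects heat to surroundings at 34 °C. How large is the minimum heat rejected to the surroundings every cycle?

T_H = 34 °C → 34 + 273.15 = 307.15 K.
T_C = 12 °C → 12 + 273.15 = 285.15 K.
For a reversible cycle Q_H/Q_C = T_H/T_C, so Q_H = Q_C·T_H/T_C = 3810 × 307.15/285.15 = 4100 J.

Q_H ≈ 4100 J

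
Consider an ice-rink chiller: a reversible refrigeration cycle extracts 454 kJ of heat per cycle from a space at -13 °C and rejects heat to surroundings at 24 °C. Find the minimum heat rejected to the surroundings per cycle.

Q_H ≈ 519 kJ

T_H = 24 °C → 24 + 273.15 = 297.15 K.
T_C = -13 °C → -13 + 273.15 = 260.15 K.
For a reversible cycle Q_H/Q_C = T_H/T_C, so Q_H = Q_C·T_H/T_C = 454 × 297.15/260.15 = 519 kJ.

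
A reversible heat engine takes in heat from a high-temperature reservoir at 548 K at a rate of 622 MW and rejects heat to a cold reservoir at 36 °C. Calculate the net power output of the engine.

Ẇ ≈ 271.1 MW

T_C = 36 °C → 36 + 273.15 = 309.15 K.
Carnot efficiency: η = 1 − T_C/T_H = 1 − 309.15/548.00 = 0.4359.
W = η·Q_H = 0.4359 × 622 = 271.1 MW.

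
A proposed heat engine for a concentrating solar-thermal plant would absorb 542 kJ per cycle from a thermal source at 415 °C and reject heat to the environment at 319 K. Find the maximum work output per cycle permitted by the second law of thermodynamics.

W_max ≈ 291 kJ

T_H = 415 °C → 415 + 273.15 = 688.15 K.
The upper bound on efficiency is η_max = 1 − T_C/T_H = 1 − 319.00/688.15 = 0.5364.
W_max = η_max · Q_H = 0.5364 × 542 = 291 kJ.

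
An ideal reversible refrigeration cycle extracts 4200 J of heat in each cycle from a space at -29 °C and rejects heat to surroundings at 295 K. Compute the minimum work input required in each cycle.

T_C = -29 °C → -29 + 273.15 = 244.15 K.
The reversible coefficient of performance is COP_R = T_C/(T_H − T_C) = 244.15/50.85 = 4.8014.
W = Q_C/COP_R = 4200/4.8014 = 875 J.

W_in ≈ 875 J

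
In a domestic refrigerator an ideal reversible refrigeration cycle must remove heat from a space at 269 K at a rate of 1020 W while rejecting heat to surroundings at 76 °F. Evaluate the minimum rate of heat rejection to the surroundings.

Q̇_H ≈ 1130 W

T_H = 76 °F → (76 − 32) × 5/9 = 24.44 °C = 297.59 K.
For a reversible cycle Q_H/Q_C = T_H/T_C, so Q_H = Q_C·T_H/T_C = 1020 × 297.59/269.00 = 1130 W.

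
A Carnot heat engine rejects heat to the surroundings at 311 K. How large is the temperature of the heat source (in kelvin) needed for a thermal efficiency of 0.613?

T_H ≈ 804 K

From η = 1 − T_C/T_H, solving for T_H gives T_H = T_C/(1 − η) = 311.00/(1 − 0.613) = 804 K.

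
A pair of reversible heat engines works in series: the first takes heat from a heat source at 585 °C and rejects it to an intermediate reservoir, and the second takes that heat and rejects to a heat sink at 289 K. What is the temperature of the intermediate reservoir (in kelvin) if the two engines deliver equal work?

T_H = 585 °C → 585 + 273.15 = 858.15 K.
For reversible stages Q_m = Q_H·(T_m/T_H). Setting W₁ = Q_H(1 − T_m/T_H) equal to W₂ = Q_m(1 − T_C/T_m) = Q_H·(T_m − T_C)/T_H gives T_H − T_m = T_m − T_C, so T_m = (T_H + T_C)/2 = (858.15 + 289.00)/2 = 573.6 K.

T_m ≈ 573.6 K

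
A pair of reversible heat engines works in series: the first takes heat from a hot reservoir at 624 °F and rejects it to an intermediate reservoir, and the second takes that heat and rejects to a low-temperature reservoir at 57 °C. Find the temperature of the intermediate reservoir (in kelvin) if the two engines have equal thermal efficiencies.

T_m ≈ 446 K

T_H = 624 °F → (624 − 32) × 5/9 = 328.89 °C = 602.04 K.
T_C = 57 °C → 57 + 273.15 = 330.15 K.
Equal efficiencies require 1 − T_m/T_H = 1 − T_C/T_m, i.e. T_m/T_H = T_C/T_m, so T_m = √(T_H·T_C) = √(602.04 × 330.15) = 446 K.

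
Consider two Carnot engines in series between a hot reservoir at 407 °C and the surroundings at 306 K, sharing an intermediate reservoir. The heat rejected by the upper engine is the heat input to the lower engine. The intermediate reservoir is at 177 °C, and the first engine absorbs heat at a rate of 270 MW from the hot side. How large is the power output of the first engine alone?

Ẇ₁ ≈ 91.3 MW

T_H = 407 °C → 407 + 273.15 = 680.15 K.
T_m = 177 °C → 177 + 273.15 = 450.15 K.
First-stage efficiency η₁ = 1 − T_m/T_H = 1 − 450.15/680.15 = 0.3382.
W₁ = η₁·Q_H = 0.3382 × 270 = 91.3 MW.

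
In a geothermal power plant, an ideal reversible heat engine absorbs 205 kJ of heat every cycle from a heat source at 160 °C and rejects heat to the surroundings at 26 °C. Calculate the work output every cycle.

W ≈ 63.4 kJ

T_H = 160 °C → 160 + 273.15 = 433.15 K.
T_C = 26 °C → 26 + 273.15 = 299.15 K.
η_rev = 1 − T_C/T_H = 1 − 299.15/433.15 = 0.3094.
W = η·Q_H = 0.3094 × 205 = 63.4 kJ.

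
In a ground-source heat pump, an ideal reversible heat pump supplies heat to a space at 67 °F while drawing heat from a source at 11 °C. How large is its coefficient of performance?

COP_HP ≈ 34.65

T_H = 67 °F → (67 − 32) × 5/9 = 19.44 °C = 292.59 K.
T_C = 11 °C → 11 + 273.15 = 284.15 K.
For a reversible heat pump, COP_HP = T_H/(T_H − T_C) = 292.59/(292.59 − 284.15) = 34.65.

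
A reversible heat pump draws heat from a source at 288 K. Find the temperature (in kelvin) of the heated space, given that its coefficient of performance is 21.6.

T_H ≈ 302 K

COP_HP = T_H/(T_H − T_C) ⇒ T_H = T_C·COP_HP/(COP_HP − 1) = 288.00 × 21.6/(21.6 − 1) = 302 K.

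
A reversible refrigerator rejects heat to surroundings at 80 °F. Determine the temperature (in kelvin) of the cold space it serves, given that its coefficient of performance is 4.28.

T_C ≈ 243 K

T_H = 80 °F → (80 − 32) × 5/9 = 26.67 °C = 299.82 K.
COP_R = T_C/(T_H − T_C) ⇒ T_C = T_H·COP_R/(1 + COP_R) = 299.82 × 4.28/(1 + 4.28) = 243 K.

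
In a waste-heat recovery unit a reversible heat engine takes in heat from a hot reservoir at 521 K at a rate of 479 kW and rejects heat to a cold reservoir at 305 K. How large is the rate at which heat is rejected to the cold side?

Since the cycle is reversible, η = 1 − T_C/T_H = 1 − 305.00/521.00 = 0.4146.
For a reversible cycle Q_C/Q_H = T_C/T_H, so Q_C = 479 × 305.00/521.00 = 280 kW.

Q̇_C ≈ 280 kW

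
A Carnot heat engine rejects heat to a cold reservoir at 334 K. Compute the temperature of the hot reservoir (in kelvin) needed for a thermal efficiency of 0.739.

T_H ≈ 1280 K

From η = 1 − T_C/T_H, solving for T_H gives T_H = T_C/(1 − η) = 334.00/(1 − 0.739) = 1280 K.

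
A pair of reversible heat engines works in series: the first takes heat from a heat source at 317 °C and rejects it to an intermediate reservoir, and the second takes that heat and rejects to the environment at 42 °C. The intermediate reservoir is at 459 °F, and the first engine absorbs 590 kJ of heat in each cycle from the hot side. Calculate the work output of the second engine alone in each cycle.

W₂ ≈ 195 kJ

T_H = 317 °C → 317 + 273.15 = 590.15 K.
T_C = 42 °C → 42 + 273.15 = 315.15 K.
T_m = 459 °F → (459 − 32) × 5/9 = 237.22 °C = 510.37 K.
Heat entering the second stage: Q_m = Q_H·(T_m/T_H) = 590 × 510.37/590.15 = 510 kJ.
Second-stage efficiency η₂ = 1 − T_C/T_m = 1 − 315.15/510.37 = 0.3825, so W₂ = η₂·Q_m = 195 kJ.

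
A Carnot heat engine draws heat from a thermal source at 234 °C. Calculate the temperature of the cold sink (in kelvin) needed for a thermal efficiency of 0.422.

T_C ≈ 293 K

T_H = 234 °C → 234 + 273.15 = 507.15 K.
From η = 1 − T_C/T_H, T_C = T_H·(1 − η) = 507.15 × (1 − 0.422) = 293 K.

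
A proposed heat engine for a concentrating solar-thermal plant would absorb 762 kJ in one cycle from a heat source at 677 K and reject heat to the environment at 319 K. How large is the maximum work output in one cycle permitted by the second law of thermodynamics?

W_max ≈ 403 kJ

No engine can exceed the Carnot limit: η_max = 1 − T_C/T_H = 1 − 319.00/677.00 = 0.5288.
W_max = η_max · Q_H = 0.5288 × 762 = 403 kJ.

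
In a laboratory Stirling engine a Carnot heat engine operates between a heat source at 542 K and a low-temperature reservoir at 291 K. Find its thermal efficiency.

Since the cycle is reversible, η = 1 − T_C/T_H = 1 − 291.00/542.00 = 0.463.

η ≈ 0.463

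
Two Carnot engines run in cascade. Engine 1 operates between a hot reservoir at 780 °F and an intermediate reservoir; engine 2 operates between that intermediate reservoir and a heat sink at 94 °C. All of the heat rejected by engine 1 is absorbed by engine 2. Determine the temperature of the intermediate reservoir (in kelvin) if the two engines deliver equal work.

T_H = 780 °F → (780 − 32) × 5/9 = 415.56 °C = 688.71 K.
T_C = 94 °C → 94 + 273.15 = 367.15 K.
For reversible stages Q_m = Q_H·(T_m/T_H). Setting W₁ = Q_H(1 − T_m/T_H) equal to W₂ = Q_m(1 − T_C/T_m) = Q_H·(T_m − T_C)/T_H gives T_H − T_m = T_m − T_C, so T_m = (T_H + T_C)/2 = (688.71 + 367.15)/2 = 528 K.

T_m ≈ 528 K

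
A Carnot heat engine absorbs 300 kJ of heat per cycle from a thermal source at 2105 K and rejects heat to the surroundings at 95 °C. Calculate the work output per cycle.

T_C = 95 °C → 95 + 273.15 = 368.15 K.
The Carnot efficiency is η = 1 − T_C/T_H = 1 − 368.15/2105.00 = 0.8251.
W = η·Q_H = 0.8251 × 300 = 248 kJ.

W ≈ 248 kJ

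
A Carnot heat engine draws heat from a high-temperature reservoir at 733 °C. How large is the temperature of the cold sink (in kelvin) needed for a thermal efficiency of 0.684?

T_C ≈ 318 K

T_H = 733 °C → 733 + 273.15 = 1006.15 K.
From η = 1 − T_C/T_H, T_C = T_H·(1 − η) = 1006.15 × (1 − 0.684) = 318 K.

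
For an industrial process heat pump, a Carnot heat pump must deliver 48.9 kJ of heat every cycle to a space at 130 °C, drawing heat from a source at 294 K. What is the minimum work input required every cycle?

T_H = 130 °C → 130 + 273.15 = 403.15 K.
COP_HP = T_H/(T_H − T_C) = 403.15/109.15 = 3.6935.
W = Q_H/COP_HP = 48.9/3.6935 = 13.2 kJ.

W_in ≈ 13.2 kJ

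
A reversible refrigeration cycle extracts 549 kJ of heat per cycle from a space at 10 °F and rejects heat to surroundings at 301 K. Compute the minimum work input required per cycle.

T_C = 10 °F → (10 − 32) × 5/9 = -12.22 °C = 260.93 K.
For a reversible refrigerator, COP_R = T_C/(T_H − T_C) = 260.93/40.07 = 6.5114.
W = Q_C/COP_R = 549/6.5114 = 84.3 kJ.

W_in ≈ 84.3 kJ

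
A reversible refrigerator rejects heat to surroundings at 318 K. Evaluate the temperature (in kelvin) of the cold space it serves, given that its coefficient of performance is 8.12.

COP_R = T_C/(T_H − T_C) ⇒ T_C = T_H·COP_R/(1 + COP_R) = 318.00 × 8.12/(1 + 8.12) = 283 K.

T_C ≈ 283 K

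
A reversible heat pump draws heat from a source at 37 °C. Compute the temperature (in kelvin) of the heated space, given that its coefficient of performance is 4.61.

T_H ≈ 396 K

T_C = 37 °C → 37 + 273.15 = 310.15 K.
COP_HP = T_H/(T_H − T_C) ⇒ T_H = T_C·COP_HP/(COP_HP − 1) = 310.15 × 4.61/(4.61 − 1) = 396 K.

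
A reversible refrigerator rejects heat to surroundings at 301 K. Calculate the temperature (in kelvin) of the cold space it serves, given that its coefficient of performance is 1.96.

COP_R = T_C/(T_H − T_C) ⇒ T_C = T_H·COP_R/(1 + COP_R) = 301.00 × 1.96/(1 + 1.96) = 199.3 K.

T_C ≈ 199.3 K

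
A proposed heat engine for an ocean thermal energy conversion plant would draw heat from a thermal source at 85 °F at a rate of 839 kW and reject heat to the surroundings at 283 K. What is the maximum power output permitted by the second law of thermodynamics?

T_H = 85 °F → (85 − 32) × 5/9 = 29.44 °C = 302.59 K.
By the Carnot theorem, η_max = 1 − T_C/T_H = 1 − 283.00/302.59 = 0.0648.
W_max = η_max · Q_H = 0.0648 × 839 = 54.33 kW.

Ẇ_max ≈ 54.33 kW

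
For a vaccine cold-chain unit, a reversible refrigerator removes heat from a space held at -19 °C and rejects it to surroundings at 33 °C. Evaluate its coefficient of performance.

T_H = 33 °C → 33 + 273.15 = 306.15 K.
T_C = -19 °C → -19 + 273.15 = 254.15 K.
The reversible coefficient of performance is COP_R = T_C/(T_H − T_C) = 254.15/(306.15 − 254.15) = 4.89.

COP_R ≈ 4.89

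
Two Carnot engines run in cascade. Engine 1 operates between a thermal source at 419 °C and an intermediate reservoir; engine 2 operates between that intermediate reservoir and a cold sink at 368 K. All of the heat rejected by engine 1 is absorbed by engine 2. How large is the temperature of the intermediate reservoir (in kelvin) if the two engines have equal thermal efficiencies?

T_m ≈ 505 K

T_H = 419 °C → 419 + 273.15 = 692.15 K.
Equal efficiencies require 1 − T_m/T_H = 1 − T_C/T_m, i.e. T_m/T_H = T_C/T_m, so T_m = √(T_H·T_C) = √(692.15 × 368.00) = 505 K.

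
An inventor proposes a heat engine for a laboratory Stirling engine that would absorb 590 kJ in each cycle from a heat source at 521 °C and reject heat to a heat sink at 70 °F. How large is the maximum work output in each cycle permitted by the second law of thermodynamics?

W_max ≈ 371.4 kJ

T_H = 521 °C → 521 + 273.15 = 794.15 K.
T_C = 70 °F → (70 − 32) × 5/9 = 21.11 °C = 294.26 K.
The second-law ceiling is the Carnot efficiency, η_max = 1 − T_C/T_H = 1 − 294.26/794.15 = 0.6295.
W_max = η_max · Q_H = 0.6295 × 590 = 371.4 kJ.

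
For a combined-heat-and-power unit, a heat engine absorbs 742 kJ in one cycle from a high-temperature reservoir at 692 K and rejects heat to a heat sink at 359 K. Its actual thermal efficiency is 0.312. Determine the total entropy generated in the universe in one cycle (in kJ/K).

W = η·Q_H = 0.312 × 742 = 231.5 kJ, so Q_C = Q_H − W = 510.5 kJ.
The hot reservoir loses entropy Q_H/T_H = 742/692.00 = 1.072 kJ/K; the cold reservoir gains Q_C/T_C = 510.5/359.00 = 1.422 kJ/K.
ΔS_univ = −Q_H/T_H + Q_C/T_C = 0.350 kJ/K (> 0, since η = 0.312 < η_Carnot = 0.481).

ΔS_univ ≈ 0.350 kJ/K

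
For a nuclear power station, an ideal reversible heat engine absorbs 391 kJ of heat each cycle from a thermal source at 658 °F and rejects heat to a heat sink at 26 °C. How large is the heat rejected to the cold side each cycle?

Q_C ≈ 188 kJ

T_H = 658 °F → (658 − 32) × 5/9 = 347.78 °C = 620.93 K.
T_C = 26 °C → 26 + 273.15 = 299.15 K.
The Carnot efficiency is η = 1 − T_C/T_H = 1 − 299.15/620.93 = 0.5182.
For a reversible cycle Q_C/Q_H = T_C/T_H, so Q_C = 391 × 299.15/620.93 = 188 kJ.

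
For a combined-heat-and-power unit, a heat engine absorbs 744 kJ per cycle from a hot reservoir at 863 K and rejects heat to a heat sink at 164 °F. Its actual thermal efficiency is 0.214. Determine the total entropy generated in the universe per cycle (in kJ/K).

ΔS_univ ≈ 0.826 kJ/K

T_C = 164 °F → (164 − 32) × 5/9 = 73.33 °C = 346.48 K.
W = η·Q_H = 0.214 × 744 = 159.2 kJ, so Q_C = Q_H − W = 584.8 kJ.
The hot reservoir loses entropy Q_H/T_H = 744/863.00 = 0.8621 kJ/K; the cold reservoir gains Q_C/T_C = 584.8/346.48 = 1.688 kJ/K.
ΔS_univ = −Q_H/T_H + Q_C/T_C = 0.826 kJ/K (> 0, since η = 0.214 < η_Carnot = 0.599).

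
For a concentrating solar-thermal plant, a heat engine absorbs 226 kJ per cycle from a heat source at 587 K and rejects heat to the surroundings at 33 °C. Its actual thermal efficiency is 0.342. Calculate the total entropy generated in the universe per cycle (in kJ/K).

ΔS_univ ≈ 0.101 kJ/K

T_C = 33 °C → 33 + 273.15 = 306.15 K.
W = η·Q_H = 0.342 × 226 = 77.29 kJ, so Q_C = Q_H − W = 148.7 kJ.
Reservoir entropy changes: ΔS_H = −Q_H/T_H = −226/587.00 = -0.3850 kJ/K and ΔS_C = +Q_C/T_C = 148.7/306.15 = 0.4857 kJ/K.
ΔS_univ = −Q_H/T_H + Q_C/T_C = 0.101 kJ/K (> 0, since η = 0.342 < η_Carnot = 0.478).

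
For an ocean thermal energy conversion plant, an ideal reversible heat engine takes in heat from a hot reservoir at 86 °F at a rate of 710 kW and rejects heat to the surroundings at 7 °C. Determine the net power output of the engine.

T_H = 86 °F → (86 − 32) × 5/9 = 30.00 °C = 303.15 K.
T_C = 7 °C → 7 + 273.15 = 280.15 K.
Since the cycle is reversible, η = 1 − T_C/T_H = 1 − 280.15/303.15 = 0.0759.
W = η·Q_H = 0.0759 × 710 = 53.9 kW.

Ẇ ≈ 53.9 kW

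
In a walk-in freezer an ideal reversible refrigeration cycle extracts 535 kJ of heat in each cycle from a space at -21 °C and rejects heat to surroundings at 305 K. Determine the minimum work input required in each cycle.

T_C = -21 °C → -21 + 273.15 = 252.15 K.
COP_R = T_C/(T_H − T_C) = 252.15/52.85 = 4.7711.
W = Q_C/COP_R = 535/4.7711 = 112 kJ.

W_in ≈ 112 kJ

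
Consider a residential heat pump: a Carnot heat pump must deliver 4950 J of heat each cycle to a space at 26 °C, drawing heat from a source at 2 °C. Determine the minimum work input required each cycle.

T_H = 26 °C → 26 + 273.15 = 299.15 K.
T_C = 2 °C → 2 + 273.15 = 275.15 K.
COP_HP = T_H/(T_H − T_C) = 299.15/24.00 = 12.4646.
W = Q_H/COP_HP = 4950/12.4646 = 397.1 J.

W_in ≈ 397.1 J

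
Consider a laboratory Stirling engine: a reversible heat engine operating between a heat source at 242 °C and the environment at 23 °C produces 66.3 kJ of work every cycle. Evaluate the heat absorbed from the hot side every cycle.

Q_H ≈ 156 kJ

T_H = 242 °C → 242 + 273.15 = 515.15 K.
T_C = 23 °C → 23 + 273.15 = 296.15 K.
Since the cycle is reversible, η = 1 − T_C/T_H = 1 − 296.15/515.15 = 0.4251.
Q_H = W/η = 66.3/0.4251 = 156 kJ.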